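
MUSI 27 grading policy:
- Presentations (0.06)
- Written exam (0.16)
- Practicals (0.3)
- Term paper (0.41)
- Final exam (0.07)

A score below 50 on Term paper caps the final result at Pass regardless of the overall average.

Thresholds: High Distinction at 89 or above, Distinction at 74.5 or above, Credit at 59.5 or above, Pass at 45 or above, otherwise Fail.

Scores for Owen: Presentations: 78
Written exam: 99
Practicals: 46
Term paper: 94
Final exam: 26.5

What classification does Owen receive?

Distinction

Term paper score 94 ≥ 50: minimum met.
Weighted total:
  Presentations 78 × 0.06 = 4.68
  Written exam 99 × 0.16 = 15.84
  Practicals 46 × 0.3 = 13.8
  Term paper 94 × 0.41 = 38.54
  Final exam 26.5 × 0.07 = 1.855
Sum = 74.715
74.715 is ≥ 74.5 and < 89 → Distinction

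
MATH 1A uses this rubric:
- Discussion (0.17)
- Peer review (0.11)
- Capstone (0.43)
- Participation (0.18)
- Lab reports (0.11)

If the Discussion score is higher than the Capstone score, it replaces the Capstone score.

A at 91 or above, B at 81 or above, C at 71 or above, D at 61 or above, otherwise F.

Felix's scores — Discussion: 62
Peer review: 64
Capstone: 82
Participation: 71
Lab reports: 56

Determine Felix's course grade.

Discussion (62) ≤ Capstone (82), so Capstone stays at 82.
Weighted total:
  Discussion 62 × 0.17 = 10.54
  Peer review 64 × 0.11 = 7.04
  Capstone 82 × 0.43 = 35.26
  Participation 71 × 0.18 = 12.78
  Lab reports 56 × 0.11 = 6.16
Sum = 71.78
71.78 is ≥ 71 and < 81 → C

C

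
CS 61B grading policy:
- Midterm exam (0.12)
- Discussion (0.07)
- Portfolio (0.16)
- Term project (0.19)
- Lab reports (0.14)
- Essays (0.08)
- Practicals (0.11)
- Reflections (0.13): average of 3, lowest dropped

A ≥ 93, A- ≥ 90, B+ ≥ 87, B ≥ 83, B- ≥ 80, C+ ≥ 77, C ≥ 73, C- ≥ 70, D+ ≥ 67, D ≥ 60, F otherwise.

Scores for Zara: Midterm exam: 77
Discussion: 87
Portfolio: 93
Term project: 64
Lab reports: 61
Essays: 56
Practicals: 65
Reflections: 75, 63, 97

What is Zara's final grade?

C

Reflections: drop 63 → average of remaining 2 = 172/2 = 86
Weighted total:
  Midterm exam 77 × 0.12 = 9.24
  Discussion 87 × 0.07 = 6.09
  Portfolio 93 × 0.16 = 14.88
  Term project 64 × 0.19 = 12.16
  Lab reports 61 × 0.14 = 8.54
  Essays 56 × 0.08 = 4.48
  Practicals 65 × 0.11 = 7.15
  Reflections 86 × 0.13 = 11.18
Sum = 73.72
73.72 is ≥ 73 and < 77 → C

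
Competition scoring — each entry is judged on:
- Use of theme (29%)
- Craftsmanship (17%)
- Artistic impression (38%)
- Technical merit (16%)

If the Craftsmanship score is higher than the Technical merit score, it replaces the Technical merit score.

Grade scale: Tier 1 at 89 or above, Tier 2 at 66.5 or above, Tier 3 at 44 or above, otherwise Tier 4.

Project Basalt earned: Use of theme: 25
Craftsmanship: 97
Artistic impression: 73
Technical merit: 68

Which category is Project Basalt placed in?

Tier 2

Craftsmanship (97) > Technical merit (68), so Technical merit counts as 97.
Weighted total:
  Use of theme 25 × 0.29 = 7.25
  Craftsmanship 97 × 0.17 = 16.49
  Artistic impression 73 × 0.38 = 27.74
  Technical merit 97 × 0.16 = 15.52
Sum = 67
67 is ≥ 66.5 and < 89 → Tier 2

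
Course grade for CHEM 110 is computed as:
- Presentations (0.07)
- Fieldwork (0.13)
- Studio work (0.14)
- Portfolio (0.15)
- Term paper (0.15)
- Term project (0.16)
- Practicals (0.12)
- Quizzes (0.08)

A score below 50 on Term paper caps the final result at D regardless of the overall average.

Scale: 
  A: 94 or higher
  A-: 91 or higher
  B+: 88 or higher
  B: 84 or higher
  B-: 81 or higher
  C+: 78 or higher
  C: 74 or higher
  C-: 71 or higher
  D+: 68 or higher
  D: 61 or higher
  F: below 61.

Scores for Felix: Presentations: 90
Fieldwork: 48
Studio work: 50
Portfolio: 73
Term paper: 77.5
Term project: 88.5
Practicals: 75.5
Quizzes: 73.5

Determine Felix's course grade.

Term paper score 77.5 ≥ 50: minimum met.
Weighted total:
  Presentations 90 × 0.07 = 6.3
  Fieldwork 48 × 0.13 = 6.24
  Studio work 50 × 0.14 = 7
  Portfolio 73 × 0.15 = 10.95
  Term paper 77.5 × 0.15 = 11.625
  Term project 88.5 × 0.16 = 14.16
  Practicals 75.5 × 0.12 = 9.06
  Quizzes 73.5 × 0.08 = 5.88
Sum = 71.215
71.215 is ≥ 71 and < 74 → C-

C-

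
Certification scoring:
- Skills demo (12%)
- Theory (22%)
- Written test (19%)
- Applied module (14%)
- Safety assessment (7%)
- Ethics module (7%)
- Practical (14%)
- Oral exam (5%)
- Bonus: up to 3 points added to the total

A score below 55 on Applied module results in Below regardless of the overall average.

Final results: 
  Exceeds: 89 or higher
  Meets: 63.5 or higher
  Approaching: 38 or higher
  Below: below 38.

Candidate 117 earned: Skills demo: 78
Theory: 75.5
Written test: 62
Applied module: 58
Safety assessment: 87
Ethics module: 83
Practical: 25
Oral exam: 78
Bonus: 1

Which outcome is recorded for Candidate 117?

Meets

Applied module score 58 ≥ 55: minimum met.
Weighted total:
  Skills demo 78 × 0.12 = 9.36
  Theory 75.5 × 0.22 = 16.61
  Written test 62 × 0.19 = 11.78
  Applied module 58 × 0.14 = 8.12
  Safety assessment 87 × 0.07 = 6.09
  Ethics module 83 × 0.07 = 5.81
  Practical 25 × 0.14 = 3.5
  Oral exam 78 × 0.05 = 3.9
Sum = 65.17
Bonus: 65.17 + 1 = 66.17
66.17 is ≥ 63.5 and < 89 → Meets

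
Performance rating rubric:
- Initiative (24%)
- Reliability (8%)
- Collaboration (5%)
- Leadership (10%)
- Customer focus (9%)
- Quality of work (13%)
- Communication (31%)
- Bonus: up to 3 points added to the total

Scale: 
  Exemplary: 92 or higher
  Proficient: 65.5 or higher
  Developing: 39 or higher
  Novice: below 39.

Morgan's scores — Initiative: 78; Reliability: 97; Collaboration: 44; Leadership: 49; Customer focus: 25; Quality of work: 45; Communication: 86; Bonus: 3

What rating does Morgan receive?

Proficient

Weighted total:
  Initiative 78 × 0.24 = 18.72
  Reliability 97 × 0.08 = 7.76
  Collaboration 44 × 0.05 = 2.2
  Leadership 49 × 0.1 = 4.9
  Customer focus 25 × 0.09 = 2.25
  Quality of work 45 × 0.13 = 5.85
  Communication 86 × 0.31 = 26.66
Sum = 68.34
Bonus: 68.34 + 3 = 71.34
71.34 is ≥ 65.5 and < 92 → Proficient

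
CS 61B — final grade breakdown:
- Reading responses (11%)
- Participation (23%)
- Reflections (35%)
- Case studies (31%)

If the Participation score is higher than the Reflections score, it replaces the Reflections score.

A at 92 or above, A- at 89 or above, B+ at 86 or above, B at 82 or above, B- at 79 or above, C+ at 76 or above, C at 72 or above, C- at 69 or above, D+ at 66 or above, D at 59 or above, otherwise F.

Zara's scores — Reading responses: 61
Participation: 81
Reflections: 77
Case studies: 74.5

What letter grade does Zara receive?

Participation (81) > Reflections (77), so Reflections counts as 81.
Weighted total:
  Reading responses 61 × 0.11 = 6.71
  Participation 81 × 0.23 = 18.63
  Reflections 81 × 0.35 = 28.35
  Case studies 74.5 × 0.31 = 23.095
Sum = 76.785
76.785 is ≥ 76 and < 79 → C+

C+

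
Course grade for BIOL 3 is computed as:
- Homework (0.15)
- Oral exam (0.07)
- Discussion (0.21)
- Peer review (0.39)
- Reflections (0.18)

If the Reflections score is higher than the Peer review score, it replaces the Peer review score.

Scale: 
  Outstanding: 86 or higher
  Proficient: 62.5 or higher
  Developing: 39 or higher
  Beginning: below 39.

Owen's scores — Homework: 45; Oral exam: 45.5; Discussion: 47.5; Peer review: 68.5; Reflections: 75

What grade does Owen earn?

Proficient

Reflections (75) > Peer review (68.5), so Peer review counts as 75.
Weighted total:
  Homework 45 × 0.15 = 6.75
  Oral exam 45.5 × 0.07 = 3.185
  Discussion 47.5 × 0.21 = 9.975
  Peer review 75 × 0.39 = 29.25
  Reflections 75 × 0.18 = 13.5
Sum = 62.66
62.66 is ≥ 62.5 and < 86 → Proficient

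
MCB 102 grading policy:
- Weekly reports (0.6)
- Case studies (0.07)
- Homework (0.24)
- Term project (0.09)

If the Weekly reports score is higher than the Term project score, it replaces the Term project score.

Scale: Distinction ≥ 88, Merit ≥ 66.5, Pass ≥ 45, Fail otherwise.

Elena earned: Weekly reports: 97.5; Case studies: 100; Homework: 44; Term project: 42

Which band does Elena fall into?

Merit

Weekly reports (97.5) > Term project (42), so Term project counts as 97.5.
Weighted total:
  Weekly reports 97.5 × 0.6 = 58.5
  Case studies 100 × 0.07 = 7
  Homework 44 × 0.24 = 10.56
  Term project 97.5 × 0.09 = 8.775
Sum = 84.835
84.835 is ≥ 66.5 and < 88 → Merit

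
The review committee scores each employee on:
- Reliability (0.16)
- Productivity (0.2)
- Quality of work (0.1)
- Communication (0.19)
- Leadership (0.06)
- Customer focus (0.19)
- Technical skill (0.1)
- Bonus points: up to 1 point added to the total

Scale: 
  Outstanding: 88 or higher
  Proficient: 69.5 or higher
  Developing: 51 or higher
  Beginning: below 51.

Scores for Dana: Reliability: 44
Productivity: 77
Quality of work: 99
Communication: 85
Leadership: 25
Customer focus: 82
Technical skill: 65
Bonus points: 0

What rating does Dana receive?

Weighted total:
  Reliability 44 × 0.16 = 7.04
  Productivity 77 × 0.2 = 15.4
  Quality of work 99 × 0.1 = 9.9
  Communication 85 × 0.19 = 16.15
  Leadership 25 × 0.06 = 1.5
  Customer focus 82 × 0.19 = 15.58
  Technical skill 65 × 0.1 = 6.5
Sum = 72.07
Bonus points: 72.07 + 0 = 72.07
72.07 is ≥ 69.5 and < 88 → Proficient

Proficient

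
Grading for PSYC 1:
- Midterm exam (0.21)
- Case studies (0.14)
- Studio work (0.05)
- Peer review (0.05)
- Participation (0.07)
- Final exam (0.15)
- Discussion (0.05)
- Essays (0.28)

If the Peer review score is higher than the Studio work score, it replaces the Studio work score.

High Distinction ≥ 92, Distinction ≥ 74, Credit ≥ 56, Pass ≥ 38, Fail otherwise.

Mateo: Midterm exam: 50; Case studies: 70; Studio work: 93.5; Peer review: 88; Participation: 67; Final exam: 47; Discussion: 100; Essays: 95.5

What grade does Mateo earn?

Peer review (88) ≤ Studio work (93.5), so Studio work stays at 93.5.
Weighted total:
  Midterm exam 50 × 0.21 = 10.5
  Case studies 70 × 0.14 = 9.8
  Studio work 93.5 × 0.05 = 4.675
  Peer review 88 × 0.05 = 4.4
  Participation 67 × 0.07 = 4.69
  Final exam 47 × 0.15 = 7.05
  Discussion 100 × 0.05 = 5
  Essays 95.5 × 0.28 = 26.74
Sum = 72.855
72.855 is ≥ 56 and < 74 → Credit

Credit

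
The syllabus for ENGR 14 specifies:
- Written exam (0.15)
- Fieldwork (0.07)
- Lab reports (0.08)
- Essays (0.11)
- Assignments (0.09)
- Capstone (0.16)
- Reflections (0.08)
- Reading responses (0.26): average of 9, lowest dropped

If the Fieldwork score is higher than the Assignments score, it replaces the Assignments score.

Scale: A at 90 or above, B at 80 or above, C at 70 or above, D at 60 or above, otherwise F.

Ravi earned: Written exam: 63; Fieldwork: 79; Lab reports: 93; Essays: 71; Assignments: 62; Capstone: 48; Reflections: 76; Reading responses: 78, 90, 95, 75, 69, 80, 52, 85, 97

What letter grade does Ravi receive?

C

Reading responses: drop 52 → average of remaining 8 = 669/8 = 83.625
Fieldwork (79) > Assignments (62), so Assignments counts as 79.
Weighted total:
  Written exam 63 × 0.15 = 9.45
  Fieldwork 79 × 0.07 = 5.53
  Lab reports 93 × 0.08 = 7.44
  Essays 71 × 0.11 = 7.81
  Assignments 79 × 0.09 = 7.11
  Capstone 48 × 0.16 = 7.68
  Reflections 76 × 0.08 = 6.08
  Reading responses 83.625 × 0.26 = 21.7425
Sum = 72.8425
72.8425 is ≥ 70 and < 80 → C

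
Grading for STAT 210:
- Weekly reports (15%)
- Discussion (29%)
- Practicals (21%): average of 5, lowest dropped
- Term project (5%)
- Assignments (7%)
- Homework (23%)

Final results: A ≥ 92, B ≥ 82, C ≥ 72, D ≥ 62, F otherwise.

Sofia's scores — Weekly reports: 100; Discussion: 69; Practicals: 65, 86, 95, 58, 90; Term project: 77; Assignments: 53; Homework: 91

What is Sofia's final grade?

C

Practicals: drop 58 → average of remaining 4 = 336/4 = 84
Weighted total:
  Weekly reports 100 × 0.15 = 15
  Discussion 69 × 0.29 = 20.01
  Practicals 84 × 0.21 = 17.64
  Term project 77 × 0.05 = 3.85
  Assignments 53 × 0.07 = 3.71
  Homework 91 × 0.23 = 20.93
Sum = 81.14
81.14 is ≥ 72 and < 82 → C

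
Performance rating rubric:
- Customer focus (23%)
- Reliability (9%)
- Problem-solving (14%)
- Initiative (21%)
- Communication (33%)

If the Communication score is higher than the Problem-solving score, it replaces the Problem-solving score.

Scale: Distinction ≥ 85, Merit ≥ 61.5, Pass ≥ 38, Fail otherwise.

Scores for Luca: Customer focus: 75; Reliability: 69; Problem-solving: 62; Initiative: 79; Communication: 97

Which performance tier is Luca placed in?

Communication (97) > Problem-solving (62), so Problem-solving counts as 97.
Weighted total:
  Customer focus 75 × 0.23 = 17.25
  Reliability 69 × 0.09 = 6.21
  Problem-solving 97 × 0.14 = 13.58
  Initiative 79 × 0.21 = 16.59
  Communication 97 × 0.33 = 32.01
Sum = 85.64
85.64 ≥ 85 → Distinction

Distinction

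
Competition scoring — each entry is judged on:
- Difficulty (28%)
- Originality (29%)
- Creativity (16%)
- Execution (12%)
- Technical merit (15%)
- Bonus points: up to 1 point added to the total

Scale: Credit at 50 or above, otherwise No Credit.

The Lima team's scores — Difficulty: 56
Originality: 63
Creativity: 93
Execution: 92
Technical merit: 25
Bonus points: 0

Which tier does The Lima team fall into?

Weighted total:
  Difficulty 56 × 0.28 = 15.68
  Originality 63 × 0.29 = 18.27
  Creativity 93 × 0.16 = 14.88
  Execution 92 × 0.12 = 11.04
  Technical merit 25 × 0.15 = 3.75
Sum = 63.62
Bonus points: 63.62 + 0 = 63.62
63.62 ≥ 50 → Credit

Credit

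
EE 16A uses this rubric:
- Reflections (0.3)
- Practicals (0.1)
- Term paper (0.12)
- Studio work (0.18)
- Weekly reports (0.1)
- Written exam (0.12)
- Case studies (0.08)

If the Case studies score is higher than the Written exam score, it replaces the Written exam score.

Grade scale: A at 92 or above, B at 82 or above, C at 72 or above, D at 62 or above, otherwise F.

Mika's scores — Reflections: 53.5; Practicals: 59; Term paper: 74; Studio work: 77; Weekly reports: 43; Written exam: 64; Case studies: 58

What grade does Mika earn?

F

Case studies (58) ≤ Written exam (64), so Written exam stays at 64.
Weighted total:
  Reflections 53.5 × 0.3 = 16.05
  Practicals 59 × 0.1 = 5.9
  Term paper 74 × 0.12 = 8.88
  Studio work 77 × 0.18 = 13.86
  Weekly reports 43 × 0.1 = 4.3
  Written exam 64 × 0.12 = 7.68
  Case studies 58 × 0.08 = 4.64
Sum = 61.31
61.31 < 62 → F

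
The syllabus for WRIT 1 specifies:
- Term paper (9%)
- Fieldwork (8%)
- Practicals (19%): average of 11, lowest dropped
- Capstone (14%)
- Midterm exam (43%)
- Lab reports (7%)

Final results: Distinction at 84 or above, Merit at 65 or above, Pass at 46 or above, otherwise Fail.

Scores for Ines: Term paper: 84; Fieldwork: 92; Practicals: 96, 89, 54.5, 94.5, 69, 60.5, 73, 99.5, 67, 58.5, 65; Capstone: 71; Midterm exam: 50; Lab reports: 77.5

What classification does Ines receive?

Practicals: drop 54.5 → average of remaining 10 = 772/10 = 77.2
Weighted total:
  Term paper 84 × 0.09 = 7.56
  Fieldwork 92 × 0.08 = 7.36
  Practicals 77.2 × 0.19 = 14.668
  Capstone 71 × 0.14 = 9.94
  Midterm exam 50 × 0.43 = 21.5
  Lab reports 77.5 × 0.07 = 5.425
Sum = 66.453
66.453 is ≥ 65 and < 84 → Merit

Merit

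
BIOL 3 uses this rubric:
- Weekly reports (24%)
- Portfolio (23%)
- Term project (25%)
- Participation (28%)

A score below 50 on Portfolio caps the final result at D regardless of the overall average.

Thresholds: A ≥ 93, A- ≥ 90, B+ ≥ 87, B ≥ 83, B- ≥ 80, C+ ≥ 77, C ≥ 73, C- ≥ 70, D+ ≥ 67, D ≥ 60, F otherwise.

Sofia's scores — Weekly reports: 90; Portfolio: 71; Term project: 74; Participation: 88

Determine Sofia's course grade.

Portfolio score 71 ≥ 50: minimum met.
Weighted total:
  Weekly reports 90 × 0.24 = 21.6
  Portfolio 71 × 0.23 = 16.33
  Term project 74 × 0.25 = 18.5
  Participation 88 × 0.28 = 24.64
Sum = 81.07
81.07 is ≥ 80 and < 83 → B-

B-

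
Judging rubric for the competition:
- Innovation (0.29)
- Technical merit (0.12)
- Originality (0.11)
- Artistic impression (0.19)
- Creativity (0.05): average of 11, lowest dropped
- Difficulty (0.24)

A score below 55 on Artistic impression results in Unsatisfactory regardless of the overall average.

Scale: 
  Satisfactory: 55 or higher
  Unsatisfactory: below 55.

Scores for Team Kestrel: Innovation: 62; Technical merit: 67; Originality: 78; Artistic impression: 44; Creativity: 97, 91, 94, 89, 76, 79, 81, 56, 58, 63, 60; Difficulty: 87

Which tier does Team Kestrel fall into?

Creativity: drop 56 → average of remaining 10 = 788/10 = 78.8
Artistic impression score 44 < 55: minimum not met.
Weighted total:
  Innovation 62 × 0.29 = 17.98
  Technical merit 67 × 0.12 = 8.04
  Originality 78 × 0.11 = 8.58
  Artistic impression 44 × 0.19 = 8.36
  Creativity 78.8 × 0.05 = 3.94
  Difficulty 87 × 0.24 = 20.88
Sum = 67.78
Because the Artistic impression minimum was not met, the result is Unsatisfactory.

Unsatisfactory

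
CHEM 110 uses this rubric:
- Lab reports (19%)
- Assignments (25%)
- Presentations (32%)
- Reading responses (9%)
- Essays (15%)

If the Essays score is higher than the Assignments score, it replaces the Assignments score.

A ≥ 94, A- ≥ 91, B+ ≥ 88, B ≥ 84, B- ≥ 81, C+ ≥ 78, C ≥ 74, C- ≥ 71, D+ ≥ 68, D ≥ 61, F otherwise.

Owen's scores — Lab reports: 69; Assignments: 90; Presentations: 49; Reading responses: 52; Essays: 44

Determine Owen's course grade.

D

Essays (44) ≤ Assignments (90), so Assignments stays at 90.
Weighted total:
  Lab reports 69 × 0.19 = 13.11
  Assignments 90 × 0.25 = 22.5
  Presentations 49 × 0.32 = 15.68
  Reading responses 52 × 0.09 = 4.68
  Essays 44 × 0.15 = 6.6
Sum = 62.57
62.57 is ≥ 61 and < 68 → D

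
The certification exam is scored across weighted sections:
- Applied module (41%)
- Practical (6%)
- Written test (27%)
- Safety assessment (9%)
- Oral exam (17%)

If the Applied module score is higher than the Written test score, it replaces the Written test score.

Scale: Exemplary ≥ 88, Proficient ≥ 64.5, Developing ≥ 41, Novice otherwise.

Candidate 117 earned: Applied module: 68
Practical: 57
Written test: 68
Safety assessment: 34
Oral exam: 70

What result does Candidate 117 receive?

Proficient

Applied module (68) ≤ Written test (68), so Written test stays at 68.
Weighted total:
  Applied module 68 × 0.41 = 27.88
  Practical 57 × 0.06 = 3.42
  Written test 68 × 0.27 = 18.36
  Safety assessment 34 × 0.09 = 3.06
  Oral exam 70 × 0.17 = 11.9
Sum = 64.62
64.62 is ≥ 64.5 and < 88 → Proficient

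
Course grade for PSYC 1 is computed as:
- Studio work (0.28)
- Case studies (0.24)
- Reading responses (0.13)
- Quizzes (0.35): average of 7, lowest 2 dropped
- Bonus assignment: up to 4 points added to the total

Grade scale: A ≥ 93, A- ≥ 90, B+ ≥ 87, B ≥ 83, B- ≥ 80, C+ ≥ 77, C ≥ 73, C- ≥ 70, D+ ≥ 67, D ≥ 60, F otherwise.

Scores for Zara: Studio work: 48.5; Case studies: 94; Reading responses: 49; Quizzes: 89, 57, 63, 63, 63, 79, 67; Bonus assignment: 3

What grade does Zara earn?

Quizzes: drop 57, 63 → average of remaining 5 = 361/5 = 72.2
Weighted total:
  Studio work 48.5 × 0.28 = 13.58
  Case studies 94 × 0.24 = 22.56
  Reading responses 49 × 0.13 = 6.37
  Quizzes 72.2 × 0.35 = 25.27
Sum = 67.78
Bonus assignment: 67.78 + 3 = 70.78
70.78 is ≥ 70 and < 73 → C-

C-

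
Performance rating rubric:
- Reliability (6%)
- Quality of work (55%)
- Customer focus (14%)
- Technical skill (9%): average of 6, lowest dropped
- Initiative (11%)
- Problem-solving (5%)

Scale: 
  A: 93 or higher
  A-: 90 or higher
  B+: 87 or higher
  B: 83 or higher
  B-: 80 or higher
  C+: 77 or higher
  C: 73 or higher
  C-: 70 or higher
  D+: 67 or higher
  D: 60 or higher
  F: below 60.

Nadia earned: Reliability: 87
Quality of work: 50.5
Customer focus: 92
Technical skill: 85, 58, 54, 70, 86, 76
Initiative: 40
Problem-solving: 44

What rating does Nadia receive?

F

Technical skill: drop 54 → average of remaining 5 = 375/5 = 75
Weighted total:
  Reliability 87 × 0.06 = 5.22
  Quality of work 50.5 × 0.55 = 27.775
  Customer focus 92 × 0.14 = 12.88
  Technical skill 75 × 0.09 = 6.75
  Initiative 40 × 0.11 = 4.4
  Problem-solving 44 × 0.05 = 2.2
Sum = 59.225
59.225 < 60 → F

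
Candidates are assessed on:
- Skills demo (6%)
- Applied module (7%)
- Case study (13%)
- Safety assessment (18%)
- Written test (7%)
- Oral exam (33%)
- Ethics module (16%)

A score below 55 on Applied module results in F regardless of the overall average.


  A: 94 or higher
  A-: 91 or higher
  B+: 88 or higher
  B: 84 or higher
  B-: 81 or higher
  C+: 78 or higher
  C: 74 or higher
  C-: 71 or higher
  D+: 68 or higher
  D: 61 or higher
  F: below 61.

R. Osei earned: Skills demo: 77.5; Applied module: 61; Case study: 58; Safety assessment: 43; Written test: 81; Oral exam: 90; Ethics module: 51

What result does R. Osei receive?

D

Applied module score 61 ≥ 55: minimum met.
Weighted total:
  Skills demo 77.5 × 0.06 = 4.65
  Applied module 61 × 0.07 = 4.27
  Case study 58 × 0.13 = 7.54
  Safety assessment 43 × 0.18 = 7.74
  Written test 81 × 0.07 = 5.67
  Oral exam 90 × 0.33 = 29.7
  Ethics module 51 × 0.16 = 8.16
Sum = 67.73
67.73 is ≥ 61 and < 68 → D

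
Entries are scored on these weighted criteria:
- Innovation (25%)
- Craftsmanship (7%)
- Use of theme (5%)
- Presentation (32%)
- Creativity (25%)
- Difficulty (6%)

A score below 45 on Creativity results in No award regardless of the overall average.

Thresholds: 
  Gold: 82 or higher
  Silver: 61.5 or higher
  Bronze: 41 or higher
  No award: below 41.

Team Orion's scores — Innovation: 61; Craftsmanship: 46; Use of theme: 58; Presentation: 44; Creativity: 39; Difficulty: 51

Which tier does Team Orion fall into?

No award

Creativity score 39 < 45: minimum not met.
Weighted total:
  Innovation 61 × 0.25 = 15.25
  Craftsmanship 46 × 0.07 = 3.22
  Use of theme 58 × 0.05 = 2.9
  Presentation 44 × 0.32 = 14.08
  Creativity 39 × 0.25 = 9.75
  Difficulty 51 × 0.06 = 3.06
Sum = 48.26
Because the Creativity minimum was not met, the result is No award.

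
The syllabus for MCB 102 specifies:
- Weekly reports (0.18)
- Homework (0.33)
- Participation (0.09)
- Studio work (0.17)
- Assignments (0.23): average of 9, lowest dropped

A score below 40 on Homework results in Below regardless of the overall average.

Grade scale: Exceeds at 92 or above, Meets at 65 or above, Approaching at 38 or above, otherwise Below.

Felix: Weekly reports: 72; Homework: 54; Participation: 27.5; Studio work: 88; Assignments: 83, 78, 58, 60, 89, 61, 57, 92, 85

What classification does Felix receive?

Assignments: drop 57 → average of remaining 8 = 606/8 = 75.75
Homework score 54 ≥ 40: minimum met.
Weighted total:
  Weekly reports 72 × 0.18 = 12.96
  Homework 54 × 0.33 = 17.82
  Participation 27.5 × 0.09 = 2.475
  Studio work 88 × 0.17 = 14.96
  Assignments 75.75 × 0.23 = 17.4225
Sum = 65.6375
65.6375 is ≥ 65 and < 92 → Meets

Meets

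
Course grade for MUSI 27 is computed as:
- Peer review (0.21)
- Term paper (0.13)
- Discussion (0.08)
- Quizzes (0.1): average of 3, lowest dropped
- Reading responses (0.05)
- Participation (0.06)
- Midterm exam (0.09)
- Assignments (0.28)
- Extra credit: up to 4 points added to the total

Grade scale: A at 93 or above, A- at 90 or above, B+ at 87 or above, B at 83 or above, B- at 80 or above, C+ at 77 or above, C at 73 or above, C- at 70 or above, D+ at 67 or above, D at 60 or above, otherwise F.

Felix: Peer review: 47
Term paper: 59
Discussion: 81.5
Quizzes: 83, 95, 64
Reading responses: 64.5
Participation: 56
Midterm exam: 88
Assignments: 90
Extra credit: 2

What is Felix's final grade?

C

Quizzes: drop 64 → average of remaining 2 = 178/2 = 89
Weighted total:
  Peer review 47 × 0.21 = 9.87
  Term paper 59 × 0.13 = 7.67
  Discussion 81.5 × 0.08 = 6.52
  Quizzes 89 × 0.1 = 8.9
  Reading responses 64.5 × 0.05 = 3.225
  Participation 56 × 0.06 = 3.36
  Midterm exam 88 × 0.09 = 7.92
  Assignments 90 × 0.28 = 25.2
Sum = 72.665
Extra credit: 72.665 + 2 = 74.665
74.665 is ≥ 73 and < 77 → C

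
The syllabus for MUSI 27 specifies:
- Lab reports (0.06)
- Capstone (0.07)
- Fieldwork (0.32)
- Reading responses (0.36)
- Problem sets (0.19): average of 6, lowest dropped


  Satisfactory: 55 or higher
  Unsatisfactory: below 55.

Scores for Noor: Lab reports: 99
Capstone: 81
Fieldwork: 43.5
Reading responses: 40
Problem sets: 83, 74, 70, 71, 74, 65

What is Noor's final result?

Problem sets: drop 65 → average of remaining 5 = 372/5 = 74.4
Weighted total:
  Lab reports 99 × 0.06 = 5.94
  Capstone 81 × 0.07 = 5.67
  Fieldwork 43.5 × 0.32 = 13.92
  Reading responses 40 × 0.36 = 14.4
  Problem sets 74.4 × 0.19 = 14.136
Sum = 54.066
54.066 < 55 → Unsatisfactory

Unsatisfactory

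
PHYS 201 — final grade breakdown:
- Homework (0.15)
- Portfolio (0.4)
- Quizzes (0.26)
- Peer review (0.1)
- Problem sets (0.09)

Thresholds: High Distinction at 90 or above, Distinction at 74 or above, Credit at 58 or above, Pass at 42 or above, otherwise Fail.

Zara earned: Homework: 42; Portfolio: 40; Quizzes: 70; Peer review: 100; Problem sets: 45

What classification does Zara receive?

Pass

Weighted total:
  Homework 42 × 0.15 = 6.3
  Portfolio 40 × 0.4 = 16
  Quizzes 70 × 0.26 = 18.2
  Peer review 100 × 0.1 = 10
  Problem sets 45 × 0.09 = 4.05
Sum = 54.55
54.55 is ≥ 42 and < 58 → Pass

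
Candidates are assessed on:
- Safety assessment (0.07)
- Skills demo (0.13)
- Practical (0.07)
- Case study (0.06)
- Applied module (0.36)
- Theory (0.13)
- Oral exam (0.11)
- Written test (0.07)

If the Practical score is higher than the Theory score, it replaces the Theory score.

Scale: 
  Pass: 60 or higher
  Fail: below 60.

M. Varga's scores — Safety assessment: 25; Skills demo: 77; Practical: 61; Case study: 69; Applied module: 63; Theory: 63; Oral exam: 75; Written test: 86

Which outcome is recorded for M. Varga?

Pass

Practical (61) ≤ Theory (63), so Theory stays at 63.
Weighted total:
  Safety assessment 25 × 0.07 = 1.75
  Skills demo 77 × 0.13 = 10.01
  Practical 61 × 0.07 = 4.27
  Case study 69 × 0.06 = 4.14
  Applied module 63 × 0.36 = 22.68
  Theory 63 × 0.13 = 8.19
  Oral exam 75 × 0.11 = 8.25
  Written test 86 × 0.07 = 6.02
Sum = 65.31
65.31 ≥ 60 → Pass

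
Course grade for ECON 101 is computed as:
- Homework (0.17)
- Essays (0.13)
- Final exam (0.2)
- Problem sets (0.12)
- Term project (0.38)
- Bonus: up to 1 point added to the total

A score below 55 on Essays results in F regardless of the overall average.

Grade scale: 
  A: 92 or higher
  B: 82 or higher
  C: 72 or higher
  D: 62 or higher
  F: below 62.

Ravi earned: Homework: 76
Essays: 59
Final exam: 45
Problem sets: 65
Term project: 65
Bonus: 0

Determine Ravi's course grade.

Essays score 59 ≥ 55: minimum met.
Weighted total:
  Homework 76 × 0.17 = 12.92
  Essays 59 × 0.13 = 7.67
  Final exam 45 × 0.2 = 9
  Problem sets 65 × 0.12 = 7.8
  Term project 65 × 0.38 = 24.7
Sum = 62.09
Bonus: 62.09 + 0 = 62.09
62.09 is ≥ 62 and < 72 → D

D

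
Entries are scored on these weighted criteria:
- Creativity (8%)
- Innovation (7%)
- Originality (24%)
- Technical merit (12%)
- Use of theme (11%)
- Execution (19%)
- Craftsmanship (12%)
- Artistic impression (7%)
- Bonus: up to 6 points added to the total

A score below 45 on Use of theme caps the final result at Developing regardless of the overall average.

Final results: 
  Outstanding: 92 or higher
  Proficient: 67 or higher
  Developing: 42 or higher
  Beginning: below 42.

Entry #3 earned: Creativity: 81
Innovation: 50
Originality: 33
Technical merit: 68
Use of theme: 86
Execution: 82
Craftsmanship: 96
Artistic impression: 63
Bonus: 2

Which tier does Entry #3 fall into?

Use of theme score 86 ≥ 45: minimum met.
Weighted total:
  Creativity 81 × 0.08 = 6.48
  Innovation 50 × 0.07 = 3.5
  Originality 33 × 0.24 = 7.92
  Technical merit 68 × 0.12 = 8.16
  Use of theme 86 × 0.11 = 9.46
  Execution 82 × 0.19 = 15.58
  Craftsmanship 96 × 0.12 = 11.52
  Artistic impression 63 × 0.07 = 4.41
Sum = 67.03
Bonus: 67.03 + 2 = 69.03
69.03 is ≥ 67 and < 92 → Proficient

Proficient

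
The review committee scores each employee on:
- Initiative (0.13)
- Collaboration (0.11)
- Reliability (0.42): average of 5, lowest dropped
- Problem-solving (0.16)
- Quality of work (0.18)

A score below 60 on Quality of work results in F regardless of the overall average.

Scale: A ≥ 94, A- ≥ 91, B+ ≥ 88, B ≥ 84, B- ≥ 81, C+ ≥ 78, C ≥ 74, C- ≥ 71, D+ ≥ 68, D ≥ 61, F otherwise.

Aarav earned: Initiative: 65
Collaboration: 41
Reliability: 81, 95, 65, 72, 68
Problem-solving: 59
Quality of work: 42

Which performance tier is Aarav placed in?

Reliability: drop 65 → average of remaining 4 = 316/4 = 79
Quality of work score 42 < 60: minimum not met.
Weighted total:
  Initiative 65 × 0.13 = 8.45
  Collaboration 41 × 0.11 = 4.51
  Reliability 79 × 0.42 = 33.18
  Problem-solving 59 × 0.16 = 9.44
  Quality of work 42 × 0.18 = 7.56
Sum = 63.14
Because the Quality of work minimum was not met, the result is F.

F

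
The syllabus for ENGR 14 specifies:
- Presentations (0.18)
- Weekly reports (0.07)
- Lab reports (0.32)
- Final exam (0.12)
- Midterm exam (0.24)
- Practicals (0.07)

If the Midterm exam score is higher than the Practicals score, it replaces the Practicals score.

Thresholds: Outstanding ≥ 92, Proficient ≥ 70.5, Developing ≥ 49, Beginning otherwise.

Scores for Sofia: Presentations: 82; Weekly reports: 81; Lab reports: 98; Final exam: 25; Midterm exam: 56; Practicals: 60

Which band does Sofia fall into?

Proficient

Midterm exam (56) ≤ Practicals (60), so Practicals stays at 60.
Weighted total:
  Presentations 82 × 0.18 = 14.76
  Weekly reports 81 × 0.07 = 5.67
  Lab reports 98 × 0.32 = 31.36
  Final exam 25 × 0.12 = 3
  Midterm exam 56 × 0.24 = 13.44
  Practicals 60 × 0.07 = 4.2
Sum = 72.43
72.43 is ≥ 70.5 and < 92 → Proficient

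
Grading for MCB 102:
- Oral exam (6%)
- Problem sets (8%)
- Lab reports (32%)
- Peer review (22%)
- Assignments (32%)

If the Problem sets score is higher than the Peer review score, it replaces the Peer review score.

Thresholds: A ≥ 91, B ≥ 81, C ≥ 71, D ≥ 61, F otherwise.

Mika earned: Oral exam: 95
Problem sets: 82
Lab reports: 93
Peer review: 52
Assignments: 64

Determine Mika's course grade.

C

Problem sets (82) > Peer review (52), so Peer review counts as 82.
Weighted total:
  Oral exam 95 × 0.06 = 5.7
  Problem sets 82 × 0.08 = 6.56
  Lab reports 93 × 0.32 = 29.76
  Peer review 82 × 0.22 = 18.04
  Assignments 64 × 0.32 = 20.48
Sum = 80.54
80.54 is ≥ 71 and < 81 → C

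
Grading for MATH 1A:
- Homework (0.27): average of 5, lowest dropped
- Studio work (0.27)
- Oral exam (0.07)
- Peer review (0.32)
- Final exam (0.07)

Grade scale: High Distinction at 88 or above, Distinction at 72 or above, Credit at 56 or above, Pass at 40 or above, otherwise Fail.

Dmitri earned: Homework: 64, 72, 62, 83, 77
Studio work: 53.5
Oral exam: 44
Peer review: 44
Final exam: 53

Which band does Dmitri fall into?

Homework: drop 62 → average of remaining 4 = 296/4 = 74
Weighted total:
  Homework 74 × 0.27 = 19.98
  Studio work 53.5 × 0.27 = 14.445
  Oral exam 44 × 0.07 = 3.08
  Peer review 44 × 0.32 = 14.08
  Final exam 53 × 0.07 = 3.71
Sum = 55.295
55.295 is ≥ 40 and < 56 → Pass

Pass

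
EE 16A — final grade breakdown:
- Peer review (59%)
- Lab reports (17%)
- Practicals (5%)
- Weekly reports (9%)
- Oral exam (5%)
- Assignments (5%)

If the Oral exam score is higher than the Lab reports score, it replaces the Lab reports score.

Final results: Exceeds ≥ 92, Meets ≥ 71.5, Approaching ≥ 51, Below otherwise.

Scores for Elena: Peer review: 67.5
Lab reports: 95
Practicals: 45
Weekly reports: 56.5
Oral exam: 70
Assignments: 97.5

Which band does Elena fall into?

Oral exam (70) ≤ Lab reports (95), so Lab reports stays at 95.
Weighted total:
  Peer review 67.5 × 0.59 = 39.825
  Lab reports 95 × 0.17 = 16.15
  Practicals 45 × 0.05 = 2.25
  Weekly reports 56.5 × 0.09 = 5.085
  Oral exam 70 × 0.05 = 3.5
  Assignments 97.5 × 0.05 = 4.875
Sum = 71.685
71.685 is ≥ 71.5 and < 92 → Meets

Meets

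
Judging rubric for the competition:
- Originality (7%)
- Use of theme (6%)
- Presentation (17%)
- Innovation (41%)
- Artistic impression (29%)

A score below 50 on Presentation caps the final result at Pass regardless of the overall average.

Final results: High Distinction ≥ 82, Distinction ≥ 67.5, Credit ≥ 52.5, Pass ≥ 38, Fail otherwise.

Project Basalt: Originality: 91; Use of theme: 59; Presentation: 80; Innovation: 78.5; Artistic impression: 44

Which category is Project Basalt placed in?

Distinction

Presentation score 80 ≥ 50: minimum met.
Weighted total:
  Originality 91 × 0.07 = 6.37
  Use of theme 59 × 0.06 = 3.54
  Presentation 80 × 0.17 = 13.6
  Innovation 78.5 × 0.41 = 32.185
  Artistic impression 44 × 0.29 = 12.76
Sum = 68.455
68.455 is ≥ 67.5 and < 82 → Distinction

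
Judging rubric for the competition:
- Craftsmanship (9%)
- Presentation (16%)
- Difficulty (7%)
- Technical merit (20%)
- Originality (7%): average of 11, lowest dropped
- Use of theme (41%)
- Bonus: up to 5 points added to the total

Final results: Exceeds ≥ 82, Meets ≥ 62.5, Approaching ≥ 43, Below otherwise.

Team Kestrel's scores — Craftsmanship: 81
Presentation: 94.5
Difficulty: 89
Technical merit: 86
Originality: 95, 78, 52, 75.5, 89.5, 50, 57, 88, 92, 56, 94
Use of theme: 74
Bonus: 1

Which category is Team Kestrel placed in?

Originality: drop 50 → average of remaining 10 = 777/10 = 77.7
Weighted total:
  Craftsmanship 81 × 0.09 = 7.29
  Presentation 94.5 × 0.16 = 15.12
  Difficulty 89 × 0.07 = 6.23
  Technical merit 86 × 0.2 = 17.2
  Originality 77.7 × 0.07 = 5.439
  Use of theme 74 × 0.41 = 30.34
Sum = 81.619
Bonus: 81.619 + 1 = 82.619
82.619 ≥ 82 → Exceeds

Exceeds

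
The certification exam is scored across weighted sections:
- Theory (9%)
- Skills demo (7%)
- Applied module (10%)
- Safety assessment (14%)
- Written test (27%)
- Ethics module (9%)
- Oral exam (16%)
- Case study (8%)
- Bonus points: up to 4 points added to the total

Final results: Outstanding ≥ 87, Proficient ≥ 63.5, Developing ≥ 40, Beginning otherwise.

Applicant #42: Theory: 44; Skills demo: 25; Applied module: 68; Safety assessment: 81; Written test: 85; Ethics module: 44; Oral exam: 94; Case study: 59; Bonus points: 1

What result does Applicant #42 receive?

Weighted total:
  Theory 44 × 0.09 = 3.96
  Skills demo 25 × 0.07 = 1.75
  Applied module 68 × 0.1 = 6.8
  Safety assessment 81 × 0.14 = 11.34
  Written test 85 × 0.27 = 22.95
  Ethics module 44 × 0.09 = 3.96
  Oral exam 94 × 0.16 = 15.04
  Case study 59 × 0.08 = 4.72
Sum = 70.52
Bonus points: 70.52 + 1 = 71.52
71.52 is ≥ 63.5 and < 87 → Proficient

Proficient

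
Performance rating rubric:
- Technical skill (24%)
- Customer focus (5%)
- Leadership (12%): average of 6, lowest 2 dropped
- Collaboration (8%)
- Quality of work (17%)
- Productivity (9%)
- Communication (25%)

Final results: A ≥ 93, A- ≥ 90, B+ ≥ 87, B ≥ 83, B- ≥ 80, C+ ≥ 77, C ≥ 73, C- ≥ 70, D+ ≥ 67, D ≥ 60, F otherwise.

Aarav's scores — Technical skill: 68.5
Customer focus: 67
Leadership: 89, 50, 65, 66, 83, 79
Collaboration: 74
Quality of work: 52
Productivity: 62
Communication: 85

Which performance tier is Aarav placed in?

C-

Leadership: drop 50, 65 → average of remaining 4 = 317/4 = 79.25
Weighted total:
  Technical skill 68.5 × 0.24 = 16.44
  Customer focus 67 × 0.05 = 3.35
  Leadership 79.25 × 0.12 = 9.51
  Collaboration 74 × 0.08 = 5.92
  Quality of work 52 × 0.17 = 8.84
  Productivity 62 × 0.09 = 5.58
  Communication 85 × 0.25 = 21.25
Sum = 70.89
70.89 is ≥ 70 and < 73 → C-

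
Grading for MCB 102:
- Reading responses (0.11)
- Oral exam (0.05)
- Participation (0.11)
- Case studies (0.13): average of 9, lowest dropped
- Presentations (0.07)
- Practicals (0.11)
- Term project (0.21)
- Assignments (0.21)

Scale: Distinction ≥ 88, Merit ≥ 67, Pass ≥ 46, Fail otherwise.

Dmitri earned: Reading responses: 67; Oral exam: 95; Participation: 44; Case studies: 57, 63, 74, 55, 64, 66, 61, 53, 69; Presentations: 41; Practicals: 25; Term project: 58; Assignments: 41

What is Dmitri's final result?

Case studies: drop 53 → average of remaining 8 = 509/8 = 63.625
Weighted total:
  Reading responses 67 × 0.11 = 7.37
  Oral exam 95 × 0.05 = 4.75
  Participation 44 × 0.11 = 4.84
  Case studies 63.625 × 0.13 = 8.27125
  Presentations 41 × 0.07 = 2.87
  Practicals 25 × 0.11 = 2.75
  Term project 58 × 0.21 = 12.18
  Assignments 41 × 0.21 = 8.61
Sum = 51.64125
51.64125 is ≥ 46 and < 67 → Pass

Pass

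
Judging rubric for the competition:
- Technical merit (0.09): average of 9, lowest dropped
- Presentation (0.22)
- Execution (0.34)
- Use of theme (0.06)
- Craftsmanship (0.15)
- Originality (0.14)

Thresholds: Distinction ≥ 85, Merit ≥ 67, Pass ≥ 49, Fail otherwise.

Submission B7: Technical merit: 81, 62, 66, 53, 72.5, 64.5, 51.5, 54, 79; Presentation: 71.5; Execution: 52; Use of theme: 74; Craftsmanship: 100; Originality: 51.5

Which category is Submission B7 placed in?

Pass

Technical merit: drop 51.5 → average of remaining 8 = 532/8 = 66.5
Weighted total:
  Technical merit 66.5 × 0.09 = 5.985
  Presentation 71.5 × 0.22 = 15.73
  Execution 52 × 0.34 = 17.68
  Use of theme 74 × 0.06 = 4.44
  Craftsmanship 100 × 0.15 = 15
  Originality 51.5 × 0.14 = 7.21
Sum = 66.045
66.045 is ≥ 49 and < 67 → Pass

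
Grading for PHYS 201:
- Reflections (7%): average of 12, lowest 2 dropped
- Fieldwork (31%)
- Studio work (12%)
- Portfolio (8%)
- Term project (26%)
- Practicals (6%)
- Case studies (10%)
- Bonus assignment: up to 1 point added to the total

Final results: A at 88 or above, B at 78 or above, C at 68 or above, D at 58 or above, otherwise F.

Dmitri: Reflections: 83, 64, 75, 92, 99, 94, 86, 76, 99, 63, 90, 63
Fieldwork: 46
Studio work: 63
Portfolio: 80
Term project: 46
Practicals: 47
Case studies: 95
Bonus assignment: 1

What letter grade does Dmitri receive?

D

Reflections: drop 63, 63 → average of remaining 10 = 858/10 = 85.8
Weighted total:
  Reflections 85.8 × 0.07 = 6.006
  Fieldwork 46 × 0.31 = 14.26
  Studio work 63 × 0.12 = 7.56
  Portfolio 80 × 0.08 = 6.4
  Term project 46 × 0.26 = 11.96
  Practicals 47 × 0.06 = 2.82
  Case studies 95 × 0.1 = 9.5
Sum = 58.506
Bonus assignment: 58.506 + 1 = 59.506
59.506 is ≥ 58 and < 68 → D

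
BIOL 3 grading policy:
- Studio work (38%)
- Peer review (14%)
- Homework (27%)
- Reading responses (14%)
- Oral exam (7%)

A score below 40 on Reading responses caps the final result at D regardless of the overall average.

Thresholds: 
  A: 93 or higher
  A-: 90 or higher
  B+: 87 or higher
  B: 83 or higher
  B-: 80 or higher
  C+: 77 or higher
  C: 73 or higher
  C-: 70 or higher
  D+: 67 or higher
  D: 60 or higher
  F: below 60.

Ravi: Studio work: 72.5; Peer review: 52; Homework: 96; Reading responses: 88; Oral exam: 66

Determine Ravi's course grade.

Reading responses score 88 ≥ 40: minimum met.
Weighted total:
  Studio work 72.5 × 0.38 = 27.55
  Peer review 52 × 0.14 = 7.28
  Homework 96 × 0.27 = 25.92
  Reading responses 88 × 0.14 = 12.32
  Oral exam 66 × 0.07 = 4.62
Sum = 77.69
77.69 is ≥ 77 and < 80 → C+

C+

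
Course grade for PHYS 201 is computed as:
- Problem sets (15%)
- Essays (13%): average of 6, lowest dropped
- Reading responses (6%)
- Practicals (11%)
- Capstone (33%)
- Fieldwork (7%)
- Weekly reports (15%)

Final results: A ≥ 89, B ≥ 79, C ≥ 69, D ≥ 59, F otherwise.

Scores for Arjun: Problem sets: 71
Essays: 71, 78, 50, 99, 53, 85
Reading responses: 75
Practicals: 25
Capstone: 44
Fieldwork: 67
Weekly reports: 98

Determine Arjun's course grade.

D

Essays: drop 50 → average of remaining 5 = 386/5 = 77.2
Weighted total:
  Problem sets 71 × 0.15 = 10.65
  Essays 77.2 × 0.13 = 10.036
  Reading responses 75 × 0.06 = 4.5
  Practicals 25 × 0.11 = 2.75
  Capstone 44 × 0.33 = 14.52
  Fieldwork 67 × 0.07 = 4.69
  Weekly reports 98 × 0.15 = 14.7
Sum = 61.846
61.846 is ≥ 59 and < 69 → D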